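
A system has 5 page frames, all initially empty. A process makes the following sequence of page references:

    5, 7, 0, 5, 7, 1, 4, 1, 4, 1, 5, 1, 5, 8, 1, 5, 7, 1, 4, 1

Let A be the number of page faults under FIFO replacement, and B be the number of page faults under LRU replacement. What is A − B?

2

Under FIFO: F F F . . F F . . . . . . F . F F . . . → 8 faults.
Under LRU: F F F . . F F . . . . . . F . . . . . . → 6 faults.
A − B = 8 − 6 = 2.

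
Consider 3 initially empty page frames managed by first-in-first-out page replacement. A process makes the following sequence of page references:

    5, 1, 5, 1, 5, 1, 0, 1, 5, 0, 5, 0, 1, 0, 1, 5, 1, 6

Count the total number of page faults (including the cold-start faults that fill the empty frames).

4

5 -> miss, frames {5}
1 -> miss, frames {5,1}
5 -> hit
1 -> hit
5 -> hit
1 -> hit
0 -> miss, frames {5,1,0}
1 -> hit
5 -> hit
0 -> hit
5 -> hit
0 -> hit
1 -> hit
0 -> hit
1 -> hit
5 -> hit
1 -> hit
6 -> miss, evict 5, frames {1,0,6}
Page faults: 4.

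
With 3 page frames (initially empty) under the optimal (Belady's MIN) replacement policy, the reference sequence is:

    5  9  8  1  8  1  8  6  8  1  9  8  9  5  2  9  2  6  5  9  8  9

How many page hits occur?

12

5 -> fault, frames (5)
9 -> fault, frames (5 9)
8 -> fault, frames (5 9 8)
1 -> fault, evict 5, frames (9 8 1)
8 -> hit
1 -> hit
8 -> hit
6 -> fault, evict 9, frames (8 1 6)
8 -> hit
1 -> hit
9 -> fault, evict 1, frames (8 6 9)
8 -> hit
9 -> hit
5 -> fault, evict 8, frames (6 9 5)
2 -> fault, evict 5, frames (6 9 2)
9 -> hit
2 -> hit
6 -> hit
5 -> fault, evict 2, frames (6 9 5)
9 -> hit
8 -> fault, evict 5, frames (6 9 8)
9 -> hit
Hits: 12.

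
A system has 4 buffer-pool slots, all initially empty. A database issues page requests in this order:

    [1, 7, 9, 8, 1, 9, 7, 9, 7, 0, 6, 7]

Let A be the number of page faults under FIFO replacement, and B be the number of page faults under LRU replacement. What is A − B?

Under FIFO: F F F F . . . . . F F F → 7 faults.
Under LRU: F F F F . . . . . F F . → 6 faults.
A − B = 7 − 6 = 1.

1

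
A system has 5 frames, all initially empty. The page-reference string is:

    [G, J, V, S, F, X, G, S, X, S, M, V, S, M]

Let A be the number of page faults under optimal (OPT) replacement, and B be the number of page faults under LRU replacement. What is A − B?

-2

Under OPT: F F F F F F . . . . F . . . → 7 faults.
Under LRU: F F F F F F F . . . F F . . → 9 faults.
A − B = 7 − 9 = -2.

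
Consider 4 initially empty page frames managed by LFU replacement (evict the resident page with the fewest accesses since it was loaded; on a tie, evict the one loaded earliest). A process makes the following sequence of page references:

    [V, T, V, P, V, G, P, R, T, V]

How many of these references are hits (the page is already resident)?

V -> miss, frames (V)
T -> miss, frames (V T)
V -> hit
P -> miss, frames (V T P)
V -> hit
G -> miss, frames (V T P G)
P -> hit
R -> miss, evict T, frames (V P G R)
T -> miss, evict G, frames (V P R T)
V -> hit
Hits: 4.

4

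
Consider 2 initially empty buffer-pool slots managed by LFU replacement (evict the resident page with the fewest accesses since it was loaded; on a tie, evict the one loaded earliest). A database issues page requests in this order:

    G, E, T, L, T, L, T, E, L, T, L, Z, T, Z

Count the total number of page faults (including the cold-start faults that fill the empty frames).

G: miss, frames {G}
E: miss, frames {G,E}
T: miss, evict G, frames {E,T}
L: miss, evict E, frames {T,L}
T: hit
L: hit
T: hit
E: miss, evict L, frames {T,E}
L: miss, evict E, frames {T,L}
T: hit
L: hit
Z: miss, evict L, frames {T,Z}
T: hit
Z: hit
Page faults: 7.

7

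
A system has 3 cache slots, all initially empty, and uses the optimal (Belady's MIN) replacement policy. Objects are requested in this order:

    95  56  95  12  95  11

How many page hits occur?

95: fault, frames {95}
56: fault, frames {95,56}
95: hit
12: fault, frames {95,56,12}
95: hit
11: fault, evict 12, frames {95,56,11}
Hits: 2.

2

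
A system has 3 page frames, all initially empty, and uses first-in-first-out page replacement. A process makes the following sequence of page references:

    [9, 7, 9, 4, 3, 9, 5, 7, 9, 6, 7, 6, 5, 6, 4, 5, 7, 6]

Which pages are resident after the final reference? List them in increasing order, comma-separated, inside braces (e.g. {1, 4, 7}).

{5, 6, 7}

9 → miss, frames (9)
7 → miss, frames (9 7)
9 → hit
4 → miss, frames (9 7 4)
3 → miss, evict 9, frames (7 4 3)
9 → miss, evict 7, frames (4 3 9)
5 → miss, evict 4, frames (3 9 5)
7 → miss, evict 3, frames (9 5 7)
9 → hit
6 → miss, evict 9, frames (5 7 6)
7 → hit
6 → hit
5 → hit
6 → hit
4 → miss, evict 5, frames (7 6 4)
5 → miss, evict 7, frames (6 4 5)
7 → miss, evict 6, frames (4 5 7)
6 → miss, evict 4, frames (5 7 6)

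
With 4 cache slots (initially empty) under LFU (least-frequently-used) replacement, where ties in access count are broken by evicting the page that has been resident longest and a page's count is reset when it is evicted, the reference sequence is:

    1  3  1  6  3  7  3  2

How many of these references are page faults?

5

1: miss, frames (1)
3: miss, frames (1 3)
1: hit
6: miss, frames (1 3 6)
3: hit
7: miss, frames (1 3 6 7)
3: hit
2: miss, evict 6, frames (1 3 7 2)
Page faults: 5.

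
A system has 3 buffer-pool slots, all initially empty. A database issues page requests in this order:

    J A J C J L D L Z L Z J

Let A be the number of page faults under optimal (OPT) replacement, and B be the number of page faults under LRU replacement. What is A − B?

Under OPT: F F . F . F F . F . . . → 6 faults.
Under LRU: F F . F . F F . F . . F → 7 faults.
A − B = 6 − 7 = -1.

-1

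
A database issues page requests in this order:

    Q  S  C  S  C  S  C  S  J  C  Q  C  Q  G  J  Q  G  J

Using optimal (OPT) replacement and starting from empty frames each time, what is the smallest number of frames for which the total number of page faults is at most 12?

f=1: 18 faults
f=2: 8 faults
f=3: 5 faults
f=4: 5 faults
f=5: 5 faults
Smallest f with faults ≤ 12 is 2.

2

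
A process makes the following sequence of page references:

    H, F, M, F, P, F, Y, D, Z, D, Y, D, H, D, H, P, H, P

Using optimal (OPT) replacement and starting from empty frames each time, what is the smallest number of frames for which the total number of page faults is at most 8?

f=1: 18 faults
f=2: 10 faults
f=3: 9 faults
f=4: 8 faults
f=5: 7 faults
f=6: 7 faults
f=7: 7 faults
Smallest f with faults ≤ 8 is 4.

4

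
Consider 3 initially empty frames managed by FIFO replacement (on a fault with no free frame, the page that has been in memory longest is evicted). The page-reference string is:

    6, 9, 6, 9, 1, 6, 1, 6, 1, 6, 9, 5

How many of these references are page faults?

4

6: miss, frames {6}
9: miss, frames {6,9}
6: hit
9: hit
1: miss, frames {6,9,1}
6: hit
1: hit
6: hit
1: hit
6: hit
9: hit
5: miss, evict 6, frames {9,1,5}
Page faults: 4.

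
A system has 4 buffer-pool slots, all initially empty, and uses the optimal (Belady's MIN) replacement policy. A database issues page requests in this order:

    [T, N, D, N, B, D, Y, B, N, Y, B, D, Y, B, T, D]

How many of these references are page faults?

T: fault, frames {T}
N: fault, frames {T,N}
D: fault, frames {T,N,D}
N: hit
B: fault, frames {T,N,D,B}
D: hit
Y: fault, evict T, frames {N,D,B,Y}
B: hit
N: hit
Y: hit
B: hit
D: hit
Y: hit
B: hit
T: fault, evict Y, frames {N,D,B,T}
D: hit
Page faults: 6.

6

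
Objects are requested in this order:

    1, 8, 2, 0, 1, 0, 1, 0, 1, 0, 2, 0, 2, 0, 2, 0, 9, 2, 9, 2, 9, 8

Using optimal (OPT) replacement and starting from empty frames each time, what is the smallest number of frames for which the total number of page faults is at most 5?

4

f=1: 22 faults
f=2: 7 faults
f=3: 6 faults
f=4: 5 faults
f=5: 5 faults
Smallest f with faults ≤ 5 is 4.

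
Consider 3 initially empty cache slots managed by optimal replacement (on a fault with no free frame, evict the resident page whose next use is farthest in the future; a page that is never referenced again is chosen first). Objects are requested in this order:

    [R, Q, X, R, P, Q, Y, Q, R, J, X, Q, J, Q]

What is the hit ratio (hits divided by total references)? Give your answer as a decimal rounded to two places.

R: fault, frames [R]
Q: fault, frames [R, Q]
X: fault, frames [R, Q, X]
R: hit
P: fault, evict X, frames [R, Q, P]
Q: hit
Y: fault, evict P, frames [R, Q, Y]
Q: hit
R: hit
J: fault, evict Y, frames [R, Q, J]
X: fault, evict R, frames [Q, J, X]
Q: hit
J: hit
Q: hit
Hits: 7 of 14 references → 7/14 = 0.5000.

0.50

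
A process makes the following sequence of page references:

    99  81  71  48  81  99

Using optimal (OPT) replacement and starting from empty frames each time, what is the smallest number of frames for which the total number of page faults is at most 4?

3

f=1: 6 faults
f=2: 5 faults
f=3: 4 faults
f=4: 4 faults
Smallest f with faults ≤ 4 is 3.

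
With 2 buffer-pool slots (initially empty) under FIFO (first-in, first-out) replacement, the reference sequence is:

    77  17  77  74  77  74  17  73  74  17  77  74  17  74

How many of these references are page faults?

77 → miss, frames [77]
17 → miss, frames [77, 17]
77 → hit
74 → miss, evict 77, frames [17, 74]
77 → miss, evict 17, frames [74, 77]
74 → hit
17 → miss, evict 74, frames [77, 17]
73 → miss, evict 77, frames [17, 73]
74 → miss, evict 17, frames [73, 74]
17 → miss, evict 73, frames [74, 17]
77 → miss, evict 74, frames [17, 77]
74 → miss, evict 17, frames [77, 74]
17 → miss, evict 77, frames [74, 17]
74 → hit
Page faults: 11.

11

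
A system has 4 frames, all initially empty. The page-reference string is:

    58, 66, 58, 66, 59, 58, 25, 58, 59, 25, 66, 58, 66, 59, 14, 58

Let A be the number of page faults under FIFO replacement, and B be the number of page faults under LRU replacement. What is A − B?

Under FIFO: F F . . F . F . . . . . . . F F → 6 faults.
Under LRU: F F . . F . F . . . . . . . F . → 5 faults.
A − B = 6 − 5 = 1.

1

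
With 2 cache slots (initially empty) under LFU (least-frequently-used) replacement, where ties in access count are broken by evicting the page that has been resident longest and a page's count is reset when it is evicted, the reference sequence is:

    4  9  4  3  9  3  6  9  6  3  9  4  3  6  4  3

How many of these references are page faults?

4 -> miss, frames (4)
9 -> miss, frames (4 9)
4 -> hit
3 -> miss, evict 9, frames (4 3)
9 -> miss, evict 3, frames (4 9)
3 -> miss, evict 9, frames (4 3)
6 -> miss, evict 3, frames (4 6)
9 -> miss, evict 6, frames (4 9)
6 -> miss, evict 9, frames (4 6)
3 -> miss, evict 6, frames (4 3)
9 -> miss, evict 3, frames (4 9)
4 -> hit
3 -> miss, evict 9, frames (4 3)
6 -> miss, evict 3, frames (4 6)
4 -> hit
3 -> miss, evict 6, frames (4 3)
Page faults: 13.

13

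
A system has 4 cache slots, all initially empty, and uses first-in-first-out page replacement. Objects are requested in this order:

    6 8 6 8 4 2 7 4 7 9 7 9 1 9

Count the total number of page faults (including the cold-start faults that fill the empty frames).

7

6 → miss, frames (6)
8 → miss, frames (6 8)
6 → hit
8 → hit
4 → miss, frames (6 8 4)
2 → miss, frames (6 8 4 2)
7 → miss, evict 6, frames (8 4 2 7)
4 → hit
7 → hit
9 → miss, evict 8, frames (4 2 7 9)
7 → hit
9 → hit
1 → miss, evict 4, frames (2 7 9 1)
9 → hit
Page faults: 7.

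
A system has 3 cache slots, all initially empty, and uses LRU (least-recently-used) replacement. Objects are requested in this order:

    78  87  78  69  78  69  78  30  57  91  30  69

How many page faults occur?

7

78 -> fault, frames (78)
87 -> fault, frames (78 87)
78 -> hit
69 -> fault, frames (87 78 69)
78 -> hit
69 -> hit
78 -> hit
30 -> fault, evict 87, frames (69 78 30)
57 -> fault, evict 69, frames (78 30 57)
91 -> fault, evict 78, frames (30 57 91)
30 -> hit
69 -> fault, evict 57, frames (91 30 69)
Page faults: 7.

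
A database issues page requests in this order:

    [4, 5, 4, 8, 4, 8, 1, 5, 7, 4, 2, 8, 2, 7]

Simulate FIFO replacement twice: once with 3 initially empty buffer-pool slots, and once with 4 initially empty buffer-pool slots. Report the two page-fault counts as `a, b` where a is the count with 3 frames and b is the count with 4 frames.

9, 8

3 frames: F F . F . . F . F F F F . F → 9 faults.
4 frames: F F . F . . F . F F F F . . → 8 faults.
8 < 9: adding a frame reduced faults, as is typical.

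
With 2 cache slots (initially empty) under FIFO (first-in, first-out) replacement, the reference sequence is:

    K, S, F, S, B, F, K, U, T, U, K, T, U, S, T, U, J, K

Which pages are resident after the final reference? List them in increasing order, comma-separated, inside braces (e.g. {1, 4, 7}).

{J, K}

K -> fault, frames (K)
S -> fault, frames (K S)
F -> fault, evict K, frames (S F)
S -> hit
B -> fault, evict S, frames (F B)
F -> hit
K -> fault, evict F, frames (B K)
U -> fault, evict B, frames (K U)
T -> fault, evict K, frames (U T)
U -> hit
K -> fault, evict U, frames (T K)
T -> hit
U -> fault, evict T, frames (K U)
S -> fault, evict K, frames (U S)
T -> fault, evict U, frames (S T)
U -> fault, evict S, frames (T U)
J -> fault, evict T, frames (U J)
K -> fault, evict U, frames (J K)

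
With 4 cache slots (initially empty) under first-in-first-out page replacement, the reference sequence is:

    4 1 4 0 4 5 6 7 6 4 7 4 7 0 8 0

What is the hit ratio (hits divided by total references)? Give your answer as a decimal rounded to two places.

4 → miss, frames (4)
1 → miss, frames (4 1)
4 → hit
0 → miss, frames (4 1 0)
4 → hit
5 → miss, frames (4 1 0 5)
6 → miss, evict 4, frames (1 0 5 6)
7 → miss, evict 1, frames (0 5 6 7)
6 → hit
4 → miss, evict 0, frames (5 6 7 4)
7 → hit
4 → hit
7 → hit
0 → miss, evict 5, frames (6 7 4 0)
8 → miss, evict 6, frames (7 4 0 8)
0 → hit
Hits: 7 of 16 references → 7/16 = 0.4375.

0.44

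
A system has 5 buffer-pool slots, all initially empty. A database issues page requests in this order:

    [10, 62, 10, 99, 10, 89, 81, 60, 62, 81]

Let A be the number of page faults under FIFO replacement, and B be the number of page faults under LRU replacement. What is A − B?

-1

Under FIFO: F F . F . F F F . . → 6 faults.
Under LRU: F F . F . F F F F . → 7 faults.
A − B = 6 − 7 = -1.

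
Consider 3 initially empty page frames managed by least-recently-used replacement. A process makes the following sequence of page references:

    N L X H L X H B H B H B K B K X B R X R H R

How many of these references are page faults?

N -> fault, frames {N}
L -> fault, frames {N,L}
X -> fault, frames {N,L,X}
H -> fault, evict N, frames {L,X,H}
L -> hit
X -> hit
H -> hit
B -> fault, evict L, frames {X,H,B}
H -> hit
B -> hit
H -> hit
B -> hit
K -> fault, evict X, frames {H,B,K}
B -> hit
K -> hit
X -> fault, evict H, frames {B,K,X}
B -> hit
R -> fault, evict K, frames {X,B,R}
X -> hit
R -> hit
H -> fault, evict B, frames {X,R,H}
R -> hit
Page faults: 9.

9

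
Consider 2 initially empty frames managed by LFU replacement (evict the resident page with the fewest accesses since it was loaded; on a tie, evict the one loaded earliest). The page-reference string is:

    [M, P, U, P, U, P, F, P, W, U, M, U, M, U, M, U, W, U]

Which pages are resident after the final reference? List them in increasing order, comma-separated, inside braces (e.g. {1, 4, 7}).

M -> miss, frames (M)
P -> miss, frames (M P)
U -> miss, evict M, frames (P U)
P -> hit
U -> hit
P -> hit
F -> miss, evict U, frames (P F)
P -> hit
W -> miss, evict F, frames (P W)
U -> miss, evict W, frames (P U)
M -> miss, evict U, frames (P M)
U -> miss, evict M, frames (P U)
M -> miss, evict U, frames (P M)
U -> miss, evict M, frames (P U)
M -> miss, evict U, frames (P M)
U -> miss, evict M, frames (P U)
W -> miss, evict U, frames (P W)
U -> miss, evict W, frames (P U)

{P, U}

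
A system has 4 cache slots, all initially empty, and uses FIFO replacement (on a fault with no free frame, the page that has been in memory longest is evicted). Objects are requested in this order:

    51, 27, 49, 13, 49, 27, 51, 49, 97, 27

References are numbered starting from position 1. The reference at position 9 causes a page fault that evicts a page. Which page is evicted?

pos 1: 51: fault, frames [51]
pos 2: 27: fault, frames [51, 27]
pos 3: 49: fault, frames [51, 27, 49]
pos 4: 13: fault, frames [51, 27, 49, 13]
pos 5: 49: hit
pos 6: 27: hit
pos 7: 51: hit
pos 8: 49: hit
pos 9: 97: fault, evict 51, frames [27, 49, 13, 97]
At position 9, page 51 is evicted.

51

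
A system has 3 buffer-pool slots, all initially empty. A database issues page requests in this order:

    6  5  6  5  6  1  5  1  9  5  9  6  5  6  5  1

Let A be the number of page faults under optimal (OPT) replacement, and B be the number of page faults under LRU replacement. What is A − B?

Under OPT: F F . . . F . . F . . . . . . F → 5 faults.
Under LRU: F F . . . F . . F . . F . . . F → 6 faults.
A − B = 5 − 6 = -1.

-1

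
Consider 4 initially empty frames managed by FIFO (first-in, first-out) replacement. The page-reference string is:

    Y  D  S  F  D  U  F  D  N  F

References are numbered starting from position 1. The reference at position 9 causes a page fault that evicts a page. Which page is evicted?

D

pos 1: Y -> fault, frames (Y)
pos 2: D -> fault, frames (Y D)
pos 3: S -> fault, frames (Y D S)
pos 4: F -> fault, frames (Y D S F)
pos 5: D -> hit
pos 6: U -> fault, evict Y, frames (D S F U)
pos 7: F -> hit
pos 8: D -> hit
pos 9: N -> fault, evict D, frames (S F U N)
At position 9, page D is evicted.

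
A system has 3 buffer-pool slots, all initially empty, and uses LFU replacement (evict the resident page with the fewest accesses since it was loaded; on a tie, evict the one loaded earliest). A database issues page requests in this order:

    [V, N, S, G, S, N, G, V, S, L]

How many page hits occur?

4

V → miss, frames {V}
N → miss, frames {V,N}
S → miss, frames {V,N,S}
G → miss, evict V, frames {N,S,G}
S → hit
N → hit
G → hit
V → miss, evict N, frames {S,G,V}
S → hit
L → miss, evict V, frames {S,G,L}
Hits: 4.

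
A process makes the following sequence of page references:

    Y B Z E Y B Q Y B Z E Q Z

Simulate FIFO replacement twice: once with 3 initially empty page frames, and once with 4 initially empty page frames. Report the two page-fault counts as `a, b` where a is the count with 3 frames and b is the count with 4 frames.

9, 10

3 frames: F F F F F F F . . F F . . → 9 faults.
4 frames: F F F F . . F F F F F F . → 10 faults.
10 > 9: adding a frame increased faults — Belady's anomaly.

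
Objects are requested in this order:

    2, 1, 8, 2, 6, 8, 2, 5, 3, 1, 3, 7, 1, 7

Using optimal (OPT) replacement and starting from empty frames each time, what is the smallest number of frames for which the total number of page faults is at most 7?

4

f=1: 14 faults
f=2: 9 faults
f=3: 8 faults
f=4: 7 faults
f=5: 7 faults
f=6: 7 faults
f=7: 7 faults
Smallest f with faults ≤ 7 is 4.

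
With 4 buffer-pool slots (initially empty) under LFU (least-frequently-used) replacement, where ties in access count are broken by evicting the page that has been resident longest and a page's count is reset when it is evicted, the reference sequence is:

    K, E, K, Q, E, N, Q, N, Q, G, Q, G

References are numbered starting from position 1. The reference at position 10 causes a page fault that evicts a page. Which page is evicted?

K

pos 1: K -> miss, frames [K]
pos 2: E -> miss, frames [K, E]
pos 3: K -> hit
pos 4: Q -> miss, frames [K, E, Q]
pos 5: E -> hit
pos 6: N -> miss, frames [K, E, Q, N]
pos 7: Q -> hit
pos 8: N -> hit
pos 9: Q -> hit
pos 10: G -> miss, evict K, frames [E, Q, N, G]
At position 10, page K is evicted.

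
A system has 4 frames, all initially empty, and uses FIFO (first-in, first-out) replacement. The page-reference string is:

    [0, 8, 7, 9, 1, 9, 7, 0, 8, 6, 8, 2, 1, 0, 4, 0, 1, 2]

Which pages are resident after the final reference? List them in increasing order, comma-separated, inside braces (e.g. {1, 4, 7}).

{0, 1, 2, 4}

0 → miss, frames {0}
8 → miss, frames {0,8}
7 → miss, frames {0,8,7}
9 → miss, frames {0,8,7,9}
1 → miss, evict 0, frames {8,7,9,1}
9 → hit
7 → hit
0 → miss, evict 8, frames {7,9,1,0}
8 → miss, evict 7, frames {9,1,0,8}
6 → miss, evict 9, frames {1,0,8,6}
8 → hit
2 → miss, evict 1, frames {0,8,6,2}
1 → miss, evict 0, frames {8,6,2,1}
0 → miss, evict 8, frames {6,2,1,0}
4 → miss, evict 6, frames {2,1,0,4}
0 → hit
1 → hit
2 → hit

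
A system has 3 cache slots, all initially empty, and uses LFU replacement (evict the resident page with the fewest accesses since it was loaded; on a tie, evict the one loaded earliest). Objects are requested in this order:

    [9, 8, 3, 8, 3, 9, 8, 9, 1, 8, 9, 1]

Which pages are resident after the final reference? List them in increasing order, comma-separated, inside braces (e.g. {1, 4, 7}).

9: fault, frames [9]
8: fault, frames [9, 8]
3: fault, frames [9, 8, 3]
8: hit
3: hit
9: hit
8: hit
9: hit
1: fault, evict 3, frames [9, 8, 1]
8: hit
9: hit
1: hit

{1, 8, 9}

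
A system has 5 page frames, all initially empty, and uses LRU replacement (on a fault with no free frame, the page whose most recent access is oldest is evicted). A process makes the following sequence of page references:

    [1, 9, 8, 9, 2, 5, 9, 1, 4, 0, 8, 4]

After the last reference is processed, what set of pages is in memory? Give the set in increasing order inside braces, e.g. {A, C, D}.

{0, 1, 4, 8, 9}

1 -> fault, frames [1]
9 -> fault, frames [1, 9]
8 -> fault, frames [1, 9, 8]
9 -> hit
2 -> fault, frames [1, 8, 9, 2]
5 -> fault, frames [1, 8, 9, 2, 5]
9 -> hit
1 -> hit
4 -> fault, evict 8, frames [2, 5, 9, 1, 4]
0 -> fault, evict 2, frames [5, 9, 1, 4, 0]
8 -> fault, evict 5, frames [9, 1, 4, 0, 8]
4 -> hit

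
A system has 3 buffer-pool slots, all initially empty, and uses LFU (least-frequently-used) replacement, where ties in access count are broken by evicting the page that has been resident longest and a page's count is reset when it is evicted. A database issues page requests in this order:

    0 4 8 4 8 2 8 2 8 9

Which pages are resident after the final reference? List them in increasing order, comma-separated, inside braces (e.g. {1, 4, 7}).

0: miss, frames (0)
4: miss, frames (0 4)
8: miss, frames (0 4 8)
4: hit
8: hit
2: miss, evict 0, frames (4 8 2)
8: hit
2: hit
8: hit
9: miss, evict 4, frames (8 2 9)

{2, 8, 9}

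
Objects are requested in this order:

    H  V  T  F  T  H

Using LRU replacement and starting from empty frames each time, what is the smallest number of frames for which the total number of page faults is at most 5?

2

f=1: 6 faults
f=2: 5 faults
f=3: 5 faults
f=4: 4 faults
Smallest f with faults ≤ 5 is 2.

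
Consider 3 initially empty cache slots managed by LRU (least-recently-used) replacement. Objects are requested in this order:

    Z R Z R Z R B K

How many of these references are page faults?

4

Z: fault, frames {Z}
R: fault, frames {Z,R}
Z: hit
R: hit
Z: hit
R: hit
B: fault, frames {Z,R,B}
K: fault, evict Z, frames {R,B,K}
Page faults: 4.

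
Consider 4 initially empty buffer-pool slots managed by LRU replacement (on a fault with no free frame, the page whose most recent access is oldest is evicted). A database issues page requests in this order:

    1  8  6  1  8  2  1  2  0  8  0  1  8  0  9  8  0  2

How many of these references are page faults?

1 -> fault, frames {1}
8 -> fault, frames {1,8}
6 -> fault, frames {1,8,6}
1 -> hit
8 -> hit
2 -> fault, frames {6,1,8,2}
1 -> hit
2 -> hit
0 -> fault, evict 6, frames {8,1,2,0}
8 -> hit
0 -> hit
1 -> hit
8 -> hit
0 -> hit
9 -> fault, evict 2, frames {1,8,0,9}
8 -> hit
0 -> hit
2 -> fault, evict 1, frames {9,8,0,2}
Page faults: 7.

7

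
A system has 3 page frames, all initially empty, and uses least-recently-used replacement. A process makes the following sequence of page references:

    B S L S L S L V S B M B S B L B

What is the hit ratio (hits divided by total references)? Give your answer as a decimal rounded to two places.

0.56

B: fault, frames [B]
S: fault, frames [B, S]
L: fault, frames [B, S, L]
S: hit
L: hit
S: hit
L: hit
V: fault, evict B, frames [S, L, V]
S: hit
B: fault, evict L, frames [V, S, B]
M: fault, evict V, frames [S, B, M]
B: hit
S: hit
B: hit
L: fault, evict M, frames [S, B, L]
B: hit
Hits: 9 of 16 references → 9/16 = 0.5625.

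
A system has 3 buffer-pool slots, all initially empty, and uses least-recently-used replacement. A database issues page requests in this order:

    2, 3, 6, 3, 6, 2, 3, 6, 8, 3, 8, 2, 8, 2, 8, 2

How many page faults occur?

2 -> miss, frames (2)
3 -> miss, frames (2 3)
6 -> miss, frames (2 3 6)
3 -> hit
6 -> hit
2 -> hit
3 -> hit
6 -> hit
8 -> miss, evict 2, frames (3 6 8)
3 -> hit
8 -> hit
2 -> miss, evict 6, frames (3 8 2)
8 -> hit
2 -> hit
8 -> hit
2 -> hit
Page faults: 5.

5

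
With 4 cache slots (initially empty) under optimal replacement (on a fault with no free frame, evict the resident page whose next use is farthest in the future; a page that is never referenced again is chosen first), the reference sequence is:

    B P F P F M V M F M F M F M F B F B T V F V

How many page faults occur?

B: fault, frames [B]
P: fault, frames [B, P]
F: fault, frames [B, P, F]
P: hit
F: hit
M: fault, frames [B, P, F, M]
V: fault, evict P, frames [B, F, M, V]
M: hit
F: hit
M: hit
F: hit
M: hit
F: hit
M: hit
F: hit
B: hit
F: hit
B: hit
T: fault, evict M, frames [B, F, V, T]
V: hit
F: hit
V: hit
Page faults: 6.

6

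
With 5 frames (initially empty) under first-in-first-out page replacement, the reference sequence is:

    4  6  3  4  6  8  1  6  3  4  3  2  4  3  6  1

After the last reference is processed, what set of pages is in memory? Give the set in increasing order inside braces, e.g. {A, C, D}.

4 → fault, frames (4)
6 → fault, frames (4 6)
3 → fault, frames (4 6 3)
4 → hit
6 → hit
8 → fault, frames (4 6 3 8)
1 → fault, frames (4 6 3 8 1)
6 → hit
3 → hit
4 → hit
3 → hit
2 → fault, evict 4, frames (6 3 8 1 2)
4 → fault, evict 6, frames (3 8 1 2 4)
3 → hit
6 → fault, evict 3, frames (8 1 2 4 6)
1 → hit

{1, 2, 4, 6, 8}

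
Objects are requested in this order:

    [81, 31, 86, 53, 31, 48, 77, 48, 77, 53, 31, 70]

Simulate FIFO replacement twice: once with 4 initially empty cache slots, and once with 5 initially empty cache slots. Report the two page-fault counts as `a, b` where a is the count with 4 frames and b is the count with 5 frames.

4 frames: F F F F . F F . . . F F → 8 faults.
5 frames: F F F F . F F . . . . F → 7 faults.
7 < 8: adding a frame reduced faults, as is typical.

8, 7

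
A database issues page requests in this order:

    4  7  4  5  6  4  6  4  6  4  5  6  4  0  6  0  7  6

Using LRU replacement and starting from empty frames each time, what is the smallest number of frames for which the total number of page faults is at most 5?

5

f=1: 18 faults
f=2: 12 faults
f=3: 6 faults
f=4: 6 faults
f=5: 5 faults
Smallest f with faults ≤ 5 is 5.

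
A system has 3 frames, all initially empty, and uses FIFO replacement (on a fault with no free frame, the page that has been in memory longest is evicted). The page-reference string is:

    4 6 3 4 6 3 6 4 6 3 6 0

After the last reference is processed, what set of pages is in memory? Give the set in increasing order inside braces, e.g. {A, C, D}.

4 -> fault, frames (4)
6 -> fault, frames (4 6)
3 -> fault, frames (4 6 3)
4 -> hit
6 -> hit
3 -> hit
6 -> hit
4 -> hit
6 -> hit
3 -> hit
6 -> hit
0 -> fault, evict 4, frames (6 3 0)

{0, 3, 6}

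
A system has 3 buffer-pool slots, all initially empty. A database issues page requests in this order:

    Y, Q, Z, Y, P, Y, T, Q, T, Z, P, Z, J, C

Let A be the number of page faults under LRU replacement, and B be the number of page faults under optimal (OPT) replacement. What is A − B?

2

Under LRU: F F F . F . F F . F F . F F → 10 faults.
Under OPT: F F F . F . F . . F . . F F → 8 faults.
A − B = 10 − 8 = 2.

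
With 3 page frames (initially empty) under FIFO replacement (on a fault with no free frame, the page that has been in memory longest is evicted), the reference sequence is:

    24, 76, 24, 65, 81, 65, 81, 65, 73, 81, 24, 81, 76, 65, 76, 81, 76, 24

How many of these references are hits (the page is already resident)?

8

24 → miss, frames {24}
76 → miss, frames {24,76}
24 → hit
65 → miss, frames {24,76,65}
81 → miss, evict 24, frames {76,65,81}
65 → hit
81 → hit
65 → hit
73 → miss, evict 76, frames {65,81,73}
81 → hit
24 → miss, evict 65, frames {81,73,24}
81 → hit
76 → miss, evict 81, frames {73,24,76}
65 → miss, evict 73, frames {24,76,65}
76 → hit
81 → miss, evict 24, frames {76,65,81}
76 → hit
24 → miss, evict 76, frames {65,81,24}
Hits: 8.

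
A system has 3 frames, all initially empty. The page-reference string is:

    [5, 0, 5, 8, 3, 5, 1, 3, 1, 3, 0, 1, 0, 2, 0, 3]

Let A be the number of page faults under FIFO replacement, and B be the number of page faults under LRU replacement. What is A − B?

1

Under FIFO: F F . F F F F . . . F . . F . F → 9 faults.
Under LRU: F F . F F . F . . . F . . F . F → 8 faults.
A − B = 9 − 8 = 1.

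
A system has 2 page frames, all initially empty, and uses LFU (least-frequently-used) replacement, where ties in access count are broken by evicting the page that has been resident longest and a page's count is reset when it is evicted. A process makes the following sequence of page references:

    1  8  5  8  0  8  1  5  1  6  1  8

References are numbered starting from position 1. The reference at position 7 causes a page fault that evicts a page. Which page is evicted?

0

pos 1: 1: miss, frames (1)
pos 2: 8: miss, frames (1 8)
pos 3: 5: miss, evict 1, frames (8 5)
pos 4: 8: hit
pos 5: 0: miss, evict 5, frames (8 0)
pos 6: 8: hit
pos 7: 1: miss, evict 0, frames (8 1)
At position 7, page 0 is evicted.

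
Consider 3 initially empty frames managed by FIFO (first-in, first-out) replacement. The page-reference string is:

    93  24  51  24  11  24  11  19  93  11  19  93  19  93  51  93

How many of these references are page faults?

7

93 → fault, frames (93)
24 → fault, frames (93 24)
51 → fault, frames (93 24 51)
24 → hit
11 → fault, evict 93, frames (24 51 11)
24 → hit
11 → hit
19 → fault, evict 24, frames (51 11 19)
93 → fault, evict 51, frames (11 19 93)
11 → hit
19 → hit
93 → hit
19 → hit
93 → hit
51 → fault, evict 11, frames (19 93 51)
93 → hit
Page faults: 7.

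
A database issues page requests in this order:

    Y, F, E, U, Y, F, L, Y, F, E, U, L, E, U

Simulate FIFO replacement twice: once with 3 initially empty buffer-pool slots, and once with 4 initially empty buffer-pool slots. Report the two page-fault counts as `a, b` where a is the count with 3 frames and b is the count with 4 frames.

9, 10

3 frames: F F F F F F F . . F F . . . → 9 faults.
4 frames: F F F F . . F F F F F F . . → 10 faults.
10 > 9: adding a frame increased faults — Belady's anomaly.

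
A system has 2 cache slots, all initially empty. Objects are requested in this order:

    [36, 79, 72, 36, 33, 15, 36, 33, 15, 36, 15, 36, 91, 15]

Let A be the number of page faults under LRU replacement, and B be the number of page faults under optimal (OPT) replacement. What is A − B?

4

Under LRU: F F F F F F F F F F . . F F → 12 faults.
Under OPT: F F F . F F . F . F . . F . → 8 faults.
A − B = 12 − 8 = 4.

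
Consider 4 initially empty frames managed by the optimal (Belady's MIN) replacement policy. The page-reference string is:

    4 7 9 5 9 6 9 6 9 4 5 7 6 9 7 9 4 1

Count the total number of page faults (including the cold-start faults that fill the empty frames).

7

4: fault, frames [4]
7: fault, frames [4, 7]
9: fault, frames [4, 7, 9]
5: fault, frames [4, 7, 9, 5]
9: hit
6: fault, evict 7, frames [4, 9, 5, 6]
9: hit
6: hit
9: hit
4: hit
5: hit
7: fault, evict 5, frames [4, 9, 6, 7]
6: hit
9: hit
7: hit
9: hit
4: hit
1: fault, evict 7, frames [4, 9, 6, 1]
Page faults: 7.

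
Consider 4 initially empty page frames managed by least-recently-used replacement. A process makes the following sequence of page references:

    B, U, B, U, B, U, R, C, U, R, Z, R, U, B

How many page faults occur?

B → fault, frames {B}
U → fault, frames {B,U}
B → hit
U → hit
B → hit
U → hit
R → fault, frames {B,U,R}
C → fault, frames {B,U,R,C}
U → hit
R → hit
Z → fault, evict B, frames {C,U,R,Z}
R → hit
U → hit
B → fault, evict C, frames {Z,R,U,B}
Page faults: 6.

6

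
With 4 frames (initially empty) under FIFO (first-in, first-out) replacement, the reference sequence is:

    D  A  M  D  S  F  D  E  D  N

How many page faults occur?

8

D: miss, frames {D}
A: miss, frames {D,A}
M: miss, frames {D,A,M}
D: hit
S: miss, frames {D,A,M,S}
F: miss, evict D, frames {A,M,S,F}
D: miss, evict A, frames {M,S,F,D}
E: miss, evict M, frames {S,F,D,E}
D: hit
N: miss, evict S, frames {F,D,E,N}
Page faults: 8.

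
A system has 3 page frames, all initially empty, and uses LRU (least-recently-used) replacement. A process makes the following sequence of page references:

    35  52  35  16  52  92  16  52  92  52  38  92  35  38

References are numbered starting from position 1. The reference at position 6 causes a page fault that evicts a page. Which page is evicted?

pos 1: 35: miss, frames [35]
pos 2: 52: miss, frames [35, 52]
pos 3: 35: hit
pos 4: 16: miss, frames [52, 35, 16]
pos 5: 52: hit
pos 6: 92: miss, evict 35, frames [16, 52, 92]
At position 6, page 35 is evicted.

35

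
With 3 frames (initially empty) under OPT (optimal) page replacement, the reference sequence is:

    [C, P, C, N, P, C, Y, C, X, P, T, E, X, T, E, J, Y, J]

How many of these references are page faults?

C: fault, frames {C}
P: fault, frames {C,P}
C: hit
N: fault, frames {C,P,N}
P: hit
C: hit
Y: fault, evict N, frames {C,P,Y}
C: hit
X: fault, evict C, frames {P,Y,X}
P: hit
T: fault, evict P, frames {Y,X,T}
E: fault, evict Y, frames {X,T,E}
X: hit
T: hit
E: hit
J: fault, evict E, frames {X,T,J}
Y: fault, evict T, frames {X,J,Y}
J: hit
Page faults: 9.

9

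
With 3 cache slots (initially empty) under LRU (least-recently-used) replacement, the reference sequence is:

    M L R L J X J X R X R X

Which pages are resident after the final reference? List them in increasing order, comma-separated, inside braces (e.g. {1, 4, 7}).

{J, R, X}

M: miss, frames [M]
L: miss, frames [M, L]
R: miss, frames [M, L, R]
L: hit
J: miss, evict M, frames [R, L, J]
X: miss, evict R, frames [L, J, X]
J: hit
X: hit
R: miss, evict L, frames [J, X, R]
X: hit
R: hit
X: hit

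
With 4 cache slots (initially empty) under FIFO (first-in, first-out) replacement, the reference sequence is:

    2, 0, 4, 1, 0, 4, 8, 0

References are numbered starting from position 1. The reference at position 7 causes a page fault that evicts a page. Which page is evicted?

pos 1: 2: miss, frames [2]
pos 2: 0: miss, frames [2, 0]
pos 3: 4: miss, frames [2, 0, 4]
pos 4: 1: miss, frames [2, 0, 4, 1]
pos 5: 0: hit
pos 6: 4: hit
pos 7: 8: miss, evict 2, frames [0, 4, 1, 8]
At position 7, page 2 is evicted.

2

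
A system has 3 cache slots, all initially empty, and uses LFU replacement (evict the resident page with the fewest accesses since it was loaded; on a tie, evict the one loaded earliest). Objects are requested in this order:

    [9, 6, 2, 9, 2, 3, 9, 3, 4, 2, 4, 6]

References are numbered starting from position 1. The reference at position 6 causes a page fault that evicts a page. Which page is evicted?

6

pos 1: 9: miss, frames (9)
pos 2: 6: miss, frames (9 6)
pos 3: 2: miss, frames (9 6 2)
pos 4: 9: hit
pos 5: 2: hit
pos 6: 3: miss, evict 6, frames (9 2 3)
At position 6, page 6 is evicted.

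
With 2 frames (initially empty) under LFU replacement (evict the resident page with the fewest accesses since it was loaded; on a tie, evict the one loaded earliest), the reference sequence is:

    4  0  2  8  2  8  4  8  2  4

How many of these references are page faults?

7

4 → fault, frames (4)
0 → fault, frames (4 0)
2 → fault, evict 4, frames (0 2)
8 → fault, evict 0, frames (2 8)
2 → hit
8 → hit
4 → fault, evict 2, frames (8 4)
8 → hit
2 → fault, evict 4, frames (8 2)
4 → fault, evict 2, frames (8 4)
Page faults: 7.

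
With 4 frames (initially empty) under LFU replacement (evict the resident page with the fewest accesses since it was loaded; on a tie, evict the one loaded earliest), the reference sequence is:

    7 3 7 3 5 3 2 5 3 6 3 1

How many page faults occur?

6

7 -> fault, frames [7]
3 -> fault, frames [7, 3]
7 -> hit
3 -> hit
5 -> fault, frames [7, 3, 5]
3 -> hit
2 -> fault, frames [7, 3, 5, 2]
5 -> hit
3 -> hit
6 -> fault, evict 2, frames [7, 3, 5, 6]
3 -> hit
1 -> fault, evict 6, frames [7, 3, 5, 1]
Page faults: 6.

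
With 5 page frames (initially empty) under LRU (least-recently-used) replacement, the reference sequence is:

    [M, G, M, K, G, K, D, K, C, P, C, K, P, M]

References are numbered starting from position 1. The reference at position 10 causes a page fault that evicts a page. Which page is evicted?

M

pos 1: M -> miss, frames [M]
pos 2: G -> miss, frames [M, G]
pos 3: M -> hit
pos 4: K -> miss, frames [G, M, K]
pos 5: G -> hit
pos 6: K -> hit
pos 7: D -> miss, frames [M, G, K, D]
pos 8: K -> hit
pos 9: C -> miss, frames [M, G, D, K, C]
pos 10: P -> miss, evict M, frames [G, D, K, C, P]
At position 10, page M is evicted.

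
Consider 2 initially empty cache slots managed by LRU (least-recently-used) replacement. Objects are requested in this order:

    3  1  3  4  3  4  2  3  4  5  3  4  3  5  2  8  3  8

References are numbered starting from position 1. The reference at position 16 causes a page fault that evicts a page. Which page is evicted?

5

pos 1: 3 -> fault, frames {3}
pos 2: 1 -> fault, frames {3,1}
pos 3: 3 -> hit
pos 4: 4 -> fault, evict 1, frames {3,4}
pos 5: 3 -> hit
pos 6: 4 -> hit
pos 7: 2 -> fault, evict 3, frames {4,2}
pos 8: 3 -> fault, evict 4, frames {2,3}
pos 9: 4 -> fault, evict 2, frames {3,4}
pos 10: 5 -> fault, evict 3, frames {4,5}
pos 11: 3 -> fault, evict 4, frames {5,3}
pos 12: 4 -> fault, evict 5, frames {3,4}
pos 13: 3 -> hit
pos 14: 5 -> fault, evict 4, frames {3,5}
pos 15: 2 -> fault, evict 3, frames {5,2}
pos 16: 8 -> fault, evict 5, frames {2,8}
At position 16, page 5 is evicted.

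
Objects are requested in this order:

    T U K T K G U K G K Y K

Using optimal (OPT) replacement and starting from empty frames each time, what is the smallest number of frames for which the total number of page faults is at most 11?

2

f=1: 12 faults
f=2: 7 faults
f=3: 5 faults
f=4: 5 faults
f=5: 5 faults
Smallest f with faults ≤ 11 is 2.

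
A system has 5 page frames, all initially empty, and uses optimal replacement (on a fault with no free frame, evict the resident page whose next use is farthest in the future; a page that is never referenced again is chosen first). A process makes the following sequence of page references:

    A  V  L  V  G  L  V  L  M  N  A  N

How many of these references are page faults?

6

A → fault, frames (A)
V → fault, frames (A V)
L → fault, frames (A V L)
V → hit
G → fault, frames (A V L G)
L → hit
V → hit
L → hit
M → fault, frames (A V L G M)
N → fault, evict M, frames (A V L G N)
A → hit
N → hit
Page faults: 6.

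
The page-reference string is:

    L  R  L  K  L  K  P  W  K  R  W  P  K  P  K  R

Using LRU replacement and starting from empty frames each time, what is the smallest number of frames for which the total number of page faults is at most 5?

f=1: 16 faults
f=2: 11 faults
f=3: 9 faults
f=4: 6 faults
f=5: 5 faults
Smallest f with faults ≤ 5 is 5.

5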